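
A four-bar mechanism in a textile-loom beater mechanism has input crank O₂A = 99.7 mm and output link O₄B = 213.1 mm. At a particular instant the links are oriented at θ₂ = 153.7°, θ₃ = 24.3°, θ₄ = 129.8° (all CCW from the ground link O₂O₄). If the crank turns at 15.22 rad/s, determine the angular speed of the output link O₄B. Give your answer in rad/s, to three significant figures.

5.71

ω₂ = 15.22 rad/s
Differentiating the loop-closure r₂e^{iθ₂}+r₃e^{iθ₃}=r₁+r₄e^{iθ₄} gives r₂ω₂e^{iθ₂}+r₃ω₃e^{iθ₃}=r₄ω₄e^{iθ₄}.
Eliminating the other unknown: ω₄ = r₂ω₂ sin(θ₂−θ₃) / [r₄ sin(θ₄−θ₃)].
Numerator sine = +0.77273; denominator sine = +0.96363.
Result = 0.0997·15.22·(+0.77273) / (0.2131·(+0.96363)) = +5.7101 rad/s; magnitude 5.7101 rad/s.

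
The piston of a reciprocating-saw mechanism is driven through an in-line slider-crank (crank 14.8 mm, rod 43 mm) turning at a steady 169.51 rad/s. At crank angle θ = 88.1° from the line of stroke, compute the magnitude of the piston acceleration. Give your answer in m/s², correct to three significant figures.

ω = 169.5 rad/s
x(θ) = r cosθ + √(L² − r² sin²θ); with ω constant, a = ω²·d²x/dθ².
d²x/dθ² = −r cosθ − r²(cos2θ)/√u − r⁴ sin²2θ/(4u^{3/2}),  u = L² − r² sin²θ = 0.0016302 m².
Substituting r = 0.0148 m, L = 0.043 m, θ = 88.1°: d²x/dθ² = +0.0049216 m.
a = ω²·d²x/dθ² = (169.5)²·(+0.0049216) = +141.42 m/s²;  |a| = 141.42 m/s².

141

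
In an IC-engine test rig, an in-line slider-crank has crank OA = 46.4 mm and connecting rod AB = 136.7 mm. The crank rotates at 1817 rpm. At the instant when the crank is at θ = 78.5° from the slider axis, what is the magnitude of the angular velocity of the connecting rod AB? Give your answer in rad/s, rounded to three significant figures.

13.7

ω = 190.3 rad/s (converted from 1817 rpm).
The rod makes angle φ with the slider axis where L sinφ = r sinθ; differentiating, L cosφ·φ̇ = r ω cosθ.
L cosφ = √(L² − r² sin²θ) = 0.12892 m.
|ω_rod| = r ω |cosθ| / √(L² − r² sin²θ) = 0.0464·190.3·0.19937/0.12892 = 13.654 rad/s.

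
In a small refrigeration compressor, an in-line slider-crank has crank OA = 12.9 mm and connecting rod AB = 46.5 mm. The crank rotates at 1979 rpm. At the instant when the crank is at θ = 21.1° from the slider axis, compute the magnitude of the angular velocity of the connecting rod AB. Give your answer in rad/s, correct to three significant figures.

ω = 207.2 rad/s (converted from 1979 rpm).
The rod makes angle φ with the slider axis where L sinφ = r sinθ; differentiating, L cosφ·φ̇ = r ω cosθ.
L cosφ = √(L² − r² sin²θ) = 0.046268 m.
|ω_rod| = r ω |cosθ| / √(L² − r² sin²θ) = 0.0129·207.2·0.93295/0.046268 = 53.907 rad/s.

53.9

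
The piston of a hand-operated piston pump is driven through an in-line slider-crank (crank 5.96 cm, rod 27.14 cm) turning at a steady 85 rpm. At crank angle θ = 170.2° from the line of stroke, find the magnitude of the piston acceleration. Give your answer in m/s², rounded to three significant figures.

ω = 2π·85/60 = 8.901 rad/s
x(θ) = r cosθ + √(L² − r² sin²θ); with ω constant, a = ω²·d²x/dθ².
d²x/dθ² = −r cosθ − r²(cos2θ)/√u − r⁴ sin²2θ/(4u^{3/2}),  u = L² − r² sin²θ = 0.073555 m².
Substituting r = 0.0596 m, L = 0.2714 m, θ = 170.2°: d²x/dθ² = +0.046374 m.
a = ω²·d²x/dθ² = (8.901)²·(+0.046374) = +3.6743 m/s²;  |a| = 3.6743 m/s².

3.67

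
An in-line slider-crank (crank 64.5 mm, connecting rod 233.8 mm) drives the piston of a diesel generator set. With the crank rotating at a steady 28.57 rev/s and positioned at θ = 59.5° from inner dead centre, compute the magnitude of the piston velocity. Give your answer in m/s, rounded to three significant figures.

11.4

ω = 2π·28.6 = 179.5 rad/s
For an in-line slider-crank, x = r cosθ + √(L² − r² sin²θ), so v = −rω sinθ·[1 + r cosθ/√(L² − r² sin²θ)].
With r = 0.0645 m, L = 0.2338 m, θ = 59.5°: √(L² − r² sin²θ) = 0.2271 m.
v = −0.0645·179.5·0.86163·[1 + 0.0645·0.50754/0.2271] = -11.414 m/s.
|v| = 11.414 m/s.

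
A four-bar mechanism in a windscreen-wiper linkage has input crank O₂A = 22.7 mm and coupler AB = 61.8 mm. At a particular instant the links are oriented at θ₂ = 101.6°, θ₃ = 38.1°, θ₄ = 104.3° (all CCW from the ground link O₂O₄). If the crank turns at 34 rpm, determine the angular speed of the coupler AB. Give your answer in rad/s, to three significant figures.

ω₂ = 3.56 rad/s (from 34 rpm).
Differentiating the loop-closure r₂e^{iθ₂}+r₃e^{iθ₃}=r₁+r₄e^{iθ₄} gives r₂ω₂e^{iθ₂}+r₃ω₃e^{iθ₃}=r₄ω₄e^{iθ₄}.
Eliminating the other unknown: ω₃ = r₂ω₂ sin(θ₄−θ₂) / [r₃ sin(θ₃−θ₄)].
Numerator sine = +0.04711; denominator sine = -0.91496.
Result = 0.0227·3.56·(+0.04711) / (0.0618·(-0.91496)) = -0.067332 rad/s; magnitude 0.067332 rad/s.

0.0673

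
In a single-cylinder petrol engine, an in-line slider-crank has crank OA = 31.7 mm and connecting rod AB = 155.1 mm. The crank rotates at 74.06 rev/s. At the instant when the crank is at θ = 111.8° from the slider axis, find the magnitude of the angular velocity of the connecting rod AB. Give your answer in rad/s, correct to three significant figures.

ω = 465.3 rad/s (converted from 74.06 rev/s).
The rod makes angle φ with the slider axis where L sinφ = r sinθ; differentiating, L cosφ·φ̇ = r ω cosθ.
L cosφ = √(L² − r² sin²θ) = 0.15228 m.
|ω_rod| = r ω |cosθ| / √(L² − r² sin²θ) = 0.0317·465.3·0.37137/0.15228 = 35.973 rad/s.

36.0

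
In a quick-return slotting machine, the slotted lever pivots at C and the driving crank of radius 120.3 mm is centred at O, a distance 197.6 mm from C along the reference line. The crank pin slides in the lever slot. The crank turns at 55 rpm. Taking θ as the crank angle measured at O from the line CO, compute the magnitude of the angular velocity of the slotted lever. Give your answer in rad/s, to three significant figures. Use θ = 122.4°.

0.356

ω = 5.76 rad/s (from 55 rpm).
Crank pin A relative to C: A = (d + r cosθ, r sinθ); lever angle φ = atan2(r sinθ, d + r cosθ).
Differentiating tanφ: φ̇ = rω(d cosθ + r)/(d² + r² + 2dr cosθ).
d² + r² + 2dr cosθ = |CA|² = 0.0280433 m²;  d cosθ + r = +0.014421 m.
|ω_lever| = |0.1203·5.76·+0.014421| / 0.0280433 = 0.3563 rad/s.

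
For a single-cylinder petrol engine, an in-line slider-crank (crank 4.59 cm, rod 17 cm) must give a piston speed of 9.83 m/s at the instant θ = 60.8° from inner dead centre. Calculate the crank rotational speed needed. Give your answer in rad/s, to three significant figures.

For an in-line slider-crank, |v_piston| = rω|sinθ|·[1 + r cosθ/√(L² − r² sin²θ)].
With r = 0.0459 m, L = 0.17 m, θ = 60.8°: the bracketed kinematic factor |dx/dθ| = 0.045498 m.
ω = v/|dx/dθ| = 9.83/0.045498 = 216.05 rad/s.

216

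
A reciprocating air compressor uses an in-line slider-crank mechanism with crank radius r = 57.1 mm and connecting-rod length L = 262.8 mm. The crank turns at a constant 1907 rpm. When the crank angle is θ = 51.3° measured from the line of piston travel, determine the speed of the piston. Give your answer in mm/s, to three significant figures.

10100

ω = 2π·1907/60 = 199.7 rad/s
For an in-line slider-crank, x = r cosθ + √(L² − r² sin²θ), so v = −rω sinθ·[1 + r cosθ/√(L² − r² sin²θ)].
With r = 0.0571 m, L = 0.2628 m, θ = 51.3°: √(L² − r² sin²θ) = 0.25899 m.
v = −0.0571·199.7·0.78043·[1 + 0.0571·0.62524/0.25899] = -10.126 m/s.
|v| = 10.126 m/s = 10126 mm/s.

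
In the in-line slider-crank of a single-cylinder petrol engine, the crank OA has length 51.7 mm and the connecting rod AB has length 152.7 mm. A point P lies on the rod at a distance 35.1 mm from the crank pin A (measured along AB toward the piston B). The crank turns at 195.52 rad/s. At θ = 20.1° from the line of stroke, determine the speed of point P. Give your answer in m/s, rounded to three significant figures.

8.21

ω = 195.5 rad/s.  Crank-pin speed |V_A| = rω = 10.108 m/s, perpendicular to OA.
Rod angle: sinφ = −(r/L) sinθ ⇒ φ = -6.682°; ω_rod = −rω cosθ/√(L²−r²sin²θ) = -62.591 rad/s.
V_P = V_A + ω_rod × AP, with AP = 0.0351 m along the rod.
Components: V_Px = −rω sinθ − a·ω_rod·sinφ = -3.7295 m/s;  V_Py = rω cosθ + a·ω_rod·cosφ = +7.3107 m/s.
|V_P| = √(V_Px² + V_Py²) = 8.207 m/s.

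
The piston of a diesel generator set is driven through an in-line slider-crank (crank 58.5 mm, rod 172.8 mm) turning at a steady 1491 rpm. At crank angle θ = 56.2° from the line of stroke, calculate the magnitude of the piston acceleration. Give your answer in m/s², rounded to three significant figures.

615

ω = 2π·1491/60 = 156.1 rad/s
x(θ) = r cosθ + √(L² − r² sin²θ); with ω constant, a = ω²·d²x/dθ².
d²x/dθ² = −r cosθ − r²(cos2θ)/√u − r⁴ sin²2θ/(4u^{3/2}),  u = L² − r² sin²θ = 0.0274967 m².
Substituting r = 0.0585 m, L = 0.1728 m, θ = 56.2°: d²x/dθ² = -0.025228 m.
a = ω²·d²x/dθ² = (156.1)²·(-0.025228) = -615.02 m/s²;  |a| = 615.02 m/s².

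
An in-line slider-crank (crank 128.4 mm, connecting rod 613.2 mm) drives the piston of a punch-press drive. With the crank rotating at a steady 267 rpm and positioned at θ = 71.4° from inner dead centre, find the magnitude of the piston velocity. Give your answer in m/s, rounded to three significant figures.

3.63

ω = 2π·267/60 = 27.96 rad/s
For an in-line slider-crank, x = r cosθ + √(L² − r² sin²θ), so v = −rω sinθ·[1 + r cosθ/√(L² − r² sin²θ)].
With r = 0.1284 m, L = 0.6132 m, θ = 71.4°: √(L² − r² sin²θ) = 0.601 m.
v = −0.1284·27.96·0.94777·[1 + 0.1284·0.31896/0.601] = -3.6344 m/s.
|v| = 3.6344 m/s.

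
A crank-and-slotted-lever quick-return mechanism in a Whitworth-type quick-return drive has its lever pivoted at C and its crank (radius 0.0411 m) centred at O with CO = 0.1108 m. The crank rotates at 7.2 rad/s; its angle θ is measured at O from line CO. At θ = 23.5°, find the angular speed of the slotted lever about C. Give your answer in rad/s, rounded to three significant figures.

ω = 7.2 rad/s
Crank pin A relative to C: A = (d + r cosθ, r sinθ); lever angle φ = atan2(r sinθ, d + r cosθ).
Differentiating tanφ: φ̇ = rω(d cosθ + r)/(d² + r² + 2dr cosθ).
d² + r² + 2dr cosθ = |CA|² = 0.0223182 m²;  d cosθ + r = +0.14271 m.
|ω_lever| = |0.0411·7.2·+0.14271| / 0.0223182 = 1.8922 rad/s.

1.89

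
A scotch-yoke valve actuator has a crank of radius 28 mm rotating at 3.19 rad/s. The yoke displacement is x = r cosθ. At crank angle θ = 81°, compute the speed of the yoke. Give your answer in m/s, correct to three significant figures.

ω = 3.19 rad/s
x = r cosθ ⇒ ẋ = −rω sinθ.
|v| = rω|sinθ| = 0.028·3.19·|sin 81°| = 0.08822 m/s.

0.0882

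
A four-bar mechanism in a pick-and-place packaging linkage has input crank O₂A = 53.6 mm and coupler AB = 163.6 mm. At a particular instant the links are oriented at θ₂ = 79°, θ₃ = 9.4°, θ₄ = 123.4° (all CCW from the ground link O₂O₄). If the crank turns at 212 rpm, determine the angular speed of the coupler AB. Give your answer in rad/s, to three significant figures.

5.57

ω₂ = 22.2 rad/s (from 212 rpm).
Differentiating the loop-closure r₂e^{iθ₂}+r₃e^{iθ₃}=r₁+r₄e^{iθ₄} gives r₂ω₂e^{iθ₂}+r₃ω₃e^{iθ₃}=r₄ω₄e^{iθ₄}.
Eliminating the other unknown: ω₃ = r₂ω₂ sin(θ₄−θ₂) / [r₃ sin(θ₃−θ₄)].
Numerator sine = +0.69966; denominator sine = -0.91355.
Result = 0.0536·22.2·(+0.69966) / (0.1636·(-0.91355)) = -5.5706 rad/s; magnitude 5.5706 rad/s.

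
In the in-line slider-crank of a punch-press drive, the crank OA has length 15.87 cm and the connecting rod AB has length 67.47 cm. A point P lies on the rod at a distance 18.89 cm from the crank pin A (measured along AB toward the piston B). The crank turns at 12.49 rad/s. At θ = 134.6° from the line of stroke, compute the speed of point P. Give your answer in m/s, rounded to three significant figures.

1.68

ω = 12.49 rad/s.  Crank-pin speed |V_A| = rω = 1.9822 m/s, perpendicular to OA.
Rod angle: sinφ = −(r/L) sinθ ⇒ φ = -9.641°; ω_rod = −rω cosθ/√(L²−r²sin²θ) = +2.0924 rad/s.
V_P = V_A + ω_rod × AP, with AP = 0.1889 m along the rod.
Components: V_Px = −rω sinθ − a·ω_rod·sinφ = -1.3452 m/s;  V_Py = rω cosθ + a·ω_rod·cosφ = -1.0021 m/s.
|V_P| = √(V_Px² + V_Py²) = 1.6774 m/s.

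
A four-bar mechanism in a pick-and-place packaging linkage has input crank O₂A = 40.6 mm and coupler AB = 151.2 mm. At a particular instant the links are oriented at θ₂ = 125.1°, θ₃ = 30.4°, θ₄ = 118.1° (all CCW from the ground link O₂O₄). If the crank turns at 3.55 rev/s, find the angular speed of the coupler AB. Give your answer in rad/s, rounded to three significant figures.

ω₂ = 22.31 rad/s (from 3.55 rev/s).
Differentiating the loop-closure r₂e^{iθ₂}+r₃e^{iθ₃}=r₁+r₄e^{iθ₄} gives r₂ω₂e^{iθ₂}+r₃ω₃e^{iθ₃}=r₄ω₄e^{iθ₄}.
Eliminating the other unknown: ω₃ = r₂ω₂ sin(θ₄−θ₂) / [r₃ sin(θ₃−θ₄)].
Numerator sine = -0.12187; denominator sine = -0.99919.
Result = 0.0406·22.31·(-0.12187) / (0.1512·(-0.99919)) = +0.73051 rad/s; magnitude 0.73051 rad/s.

0.731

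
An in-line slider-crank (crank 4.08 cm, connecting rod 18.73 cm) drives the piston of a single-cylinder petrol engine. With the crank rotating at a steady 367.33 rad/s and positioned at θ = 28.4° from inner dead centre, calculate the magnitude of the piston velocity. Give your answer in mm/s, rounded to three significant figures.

ω = 367.3 rad/s
For an in-line slider-crank, x = r cosθ + √(L² − r² sin²θ), so v = −rω sinθ·[1 + r cosθ/√(L² − r² sin²θ)].
With r = 0.0408 m, L = 0.1873 m, θ = 28.4°: √(L² − r² sin²θ) = 0.18629 m.
v = −0.0408·367.3·0.47562·[1 + 0.0408·0.87965/0.18629] = -8.5015 m/s.
|v| = 8.5015 m/s = 8501.5 mm/s.

8500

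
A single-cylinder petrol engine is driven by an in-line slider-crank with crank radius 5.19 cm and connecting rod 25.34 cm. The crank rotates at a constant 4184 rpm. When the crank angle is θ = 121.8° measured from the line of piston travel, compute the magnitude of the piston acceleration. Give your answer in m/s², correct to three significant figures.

6150

ω = 2π·4184/60 = 438.1 rad/s
x(θ) = r cosθ + √(L² − r² sin²θ); with ω constant, a = ω²·d²x/dθ².
d²x/dθ² = −r cosθ − r²(cos2θ)/√u − r⁴ sin²2θ/(4u^{3/2}),  u = L² − r² sin²θ = 0.0622659 m².
Substituting r = 0.0519 m, L = 0.2534 m, θ = 121.8°: d²x/dθ² = +0.032055 m.
a = ω²·d²x/dθ² = (438.1)²·(+0.032055) = +6153.7 m/s²;  |a| = 6153.7 m/s².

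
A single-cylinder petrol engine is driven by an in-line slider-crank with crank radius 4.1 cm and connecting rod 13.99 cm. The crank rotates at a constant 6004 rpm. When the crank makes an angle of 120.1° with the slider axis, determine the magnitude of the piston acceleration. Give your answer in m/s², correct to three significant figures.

10500

ω = 2π·6004/60 = 628.7 rad/s
x(θ) = r cosθ + √(L² − r² sin²θ); with ω constant, a = ω²·d²x/dθ².
d²x/dθ² = −r cosθ − r²(cos2θ)/√u − r⁴ sin²2θ/(4u^{3/2}),  u = L² − r² sin²θ = 0.0183138 m².
Substituting r = 0.041 m, L = 0.1399 m, θ = 120.1°: d²x/dθ² = +0.026521 m.
a = ω²·d²x/dθ² = (628.7)²·(+0.026521) = +10484 m/s²;  |a| = 10484 m/s².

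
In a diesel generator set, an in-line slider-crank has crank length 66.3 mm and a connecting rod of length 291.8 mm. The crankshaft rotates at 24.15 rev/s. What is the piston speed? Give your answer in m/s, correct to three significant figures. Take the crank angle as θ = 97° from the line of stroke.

9.70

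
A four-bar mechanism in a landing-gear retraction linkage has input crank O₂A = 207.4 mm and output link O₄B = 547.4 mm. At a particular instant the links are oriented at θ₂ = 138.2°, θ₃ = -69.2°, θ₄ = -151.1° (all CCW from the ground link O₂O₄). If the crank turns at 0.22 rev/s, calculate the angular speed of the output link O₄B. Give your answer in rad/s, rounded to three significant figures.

ω₂ = 1.382 rad/s (from 0.22 rev/s).
Differentiating the loop-closure r₂e^{iθ₂}+r₃e^{iθ₃}=r₁+r₄e^{iθ₄} gives r₂ω₂e^{iθ₂}+r₃ω₃e^{iθ₃}=r₄ω₄e^{iθ₄}.
Eliminating the other unknown: ω₄ = r₂ω₂ sin(θ₂−θ₃) / [r₄ sin(θ₄−θ₃)].
Numerator sine = -0.46020; denominator sine = -0.99002.
Result = 0.2074·1.382·(-0.46020) / (0.5474·(-0.99002)) = +0.24345 rad/s; magnitude 0.24345 rad/s.

0.243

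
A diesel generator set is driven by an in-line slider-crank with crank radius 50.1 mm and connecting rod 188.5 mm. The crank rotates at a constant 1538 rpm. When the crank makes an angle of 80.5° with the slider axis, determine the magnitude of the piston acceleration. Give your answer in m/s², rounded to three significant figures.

ω = 2π·1538/60 = 161.1 rad/s
x(θ) = r cosθ + √(L² − r² sin²θ); with ω constant, a = ω²·d²x/dθ².
d²x/dθ² = −r cosθ − r²(cos2θ)/√u − r⁴ sin²2θ/(4u^{3/2}),  u = L² − r² sin²θ = 0.0330906 m².
Substituting r = 0.0501 m, L = 0.1885 m, θ = 80.5°: d²x/dθ² = +0.0047499 m.
a = ω²·d²x/dθ² = (161.1)²·(+0.0047499) = +123.21 m/s²;  |a| = 123.21 m/s².

123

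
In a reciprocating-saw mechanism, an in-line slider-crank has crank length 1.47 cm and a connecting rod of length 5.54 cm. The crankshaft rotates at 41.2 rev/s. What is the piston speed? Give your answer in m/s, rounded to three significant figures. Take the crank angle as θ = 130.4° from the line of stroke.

2.39

ω = 2π·41.2 = 258.9 rad/s
For an in-line slider-crank, x = r cosθ + √(L² − r² sin²θ), so v = −rω sinθ·[1 + r cosθ/√(L² − r² sin²θ)].
With r = 0.0147 m, L = 0.0554 m, θ = 130.4°: √(L² − r² sin²θ) = 0.054257 m.
v = −0.0147·258.9·0.76154·[1 + 0.0147·-0.64812/0.054257] = -2.3891 m/s.
|v| = 2.3891 m/s.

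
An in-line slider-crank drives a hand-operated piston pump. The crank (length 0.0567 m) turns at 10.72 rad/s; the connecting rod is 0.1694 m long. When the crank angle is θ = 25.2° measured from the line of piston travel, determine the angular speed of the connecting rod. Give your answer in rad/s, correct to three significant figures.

3.28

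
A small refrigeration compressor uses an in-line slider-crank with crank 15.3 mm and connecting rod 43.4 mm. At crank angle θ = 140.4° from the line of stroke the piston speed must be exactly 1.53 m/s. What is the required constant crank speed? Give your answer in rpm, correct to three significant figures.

2080

For an in-line slider-crank, |v_piston| = rω|sinθ|·[1 + r cosθ/√(L² − r² sin²θ)].
With r = 0.0153 m, L = 0.0434 m, θ = 140.4°: the bracketed kinematic factor |dx/dθ| = 0.0070339 m.
ω = v/|dx/dθ| = 1.53/0.0070339 = 217.52 rad/s.
N = 60ω/(2π) = 2077.1 rpm.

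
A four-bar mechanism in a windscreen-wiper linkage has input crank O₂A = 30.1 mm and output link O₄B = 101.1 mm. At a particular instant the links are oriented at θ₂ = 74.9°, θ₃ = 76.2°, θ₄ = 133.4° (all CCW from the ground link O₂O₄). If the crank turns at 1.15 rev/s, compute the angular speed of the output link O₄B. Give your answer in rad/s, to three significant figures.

0.0581

ω₂ = 7.226 rad/s (from 1.15 rev/s).
Differentiating the loop-closure r₂e^{iθ₂}+r₃e^{iθ₃}=r₁+r₄e^{iθ₄} gives r₂ω₂e^{iθ₂}+r₃ω₃e^{iθ₃}=r₄ω₄e^{iθ₄}.
Eliminating the other unknown: ω₄ = r₂ω₂ sin(θ₂−θ₃) / [r₄ sin(θ₄−θ₃)].
Numerator sine = -0.02269; denominator sine = +0.84057.
Result = 0.0301·7.226·(-0.02269) / (0.1011·(+0.84057)) = -0.058064 rad/s; magnitude 0.058064 rad/s.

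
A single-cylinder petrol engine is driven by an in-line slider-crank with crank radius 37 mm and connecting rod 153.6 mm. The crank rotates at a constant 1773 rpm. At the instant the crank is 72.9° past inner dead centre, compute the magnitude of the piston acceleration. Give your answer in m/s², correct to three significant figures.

115

ω = 2π·1773/60 = 185.7 rad/s
x(θ) = r cosθ + √(L² − r² sin²θ); with ω constant, a = ω²·d²x/dθ².
d²x/dθ² = −r cosθ − r²(cos2θ)/√u − r⁴ sin²2θ/(4u^{3/2}),  u = L² − r² sin²θ = 0.0223423 m².
Substituting r = 0.037 m, L = 0.1536 m, θ = 72.9°: d²x/dθ² = -0.0033487 m.
a = ω²·d²x/dθ² = (185.7)²·(-0.0033487) = -115.44 m/s²;  |a| = 115.44 m/s².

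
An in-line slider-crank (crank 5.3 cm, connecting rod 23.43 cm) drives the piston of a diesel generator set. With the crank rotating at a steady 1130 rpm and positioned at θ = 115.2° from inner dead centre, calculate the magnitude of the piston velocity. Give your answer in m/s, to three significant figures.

5.12

ω = 2π·1130/60 = 118.3 rad/s
For an in-line slider-crank, x = r cosθ + √(L² − r² sin²θ), so v = −rω sinθ·[1 + r cosθ/√(L² − r² sin²θ)].
With r = 0.053 m, L = 0.2343 m, θ = 115.2°: √(L² − r² sin²θ) = 0.22934 m.
v = −0.053·118.3·0.90483·[1 + 0.053·-0.42578/0.22934] = -5.1164 m/s.
|v| = 5.1164 m/s.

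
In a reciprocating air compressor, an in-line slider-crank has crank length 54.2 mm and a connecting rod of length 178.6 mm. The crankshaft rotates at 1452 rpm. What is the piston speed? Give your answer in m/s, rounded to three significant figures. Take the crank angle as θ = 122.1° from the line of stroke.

5.82

ω = 2π·1452/60 = 152.1 rad/s
For an in-line slider-crank, x = r cosθ + √(L² − r² sin²θ), so v = −rω sinθ·[1 + r cosθ/√(L² − r² sin²θ)].
With r = 0.0542 m, L = 0.1786 m, θ = 122.1°: √(L² − r² sin²θ) = 0.1726 m.
v = −0.0542·152.1·0.84712·[1 + 0.0542·-0.53140/0.1726] = -5.8164 m/s.
|v| = 5.8164 m/s.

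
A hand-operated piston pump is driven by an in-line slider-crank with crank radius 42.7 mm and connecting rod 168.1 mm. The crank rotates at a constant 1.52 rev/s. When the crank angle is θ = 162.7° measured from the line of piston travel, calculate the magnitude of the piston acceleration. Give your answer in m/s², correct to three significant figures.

ω = 2π·1.52 = 9.55 rad/s
x(θ) = r cosθ + √(L² − r² sin²θ); with ω constant, a = ω²·d²x/dθ².
d²x/dθ² = −r cosθ − r²(cos2θ)/√u − r⁴ sin²2θ/(4u^{3/2}),  u = L² − r² sin²θ = 0.0280964 m².
Substituting r = 0.0427 m, L = 0.1681 m, θ = 162.7°: d²x/dθ² = +0.031758 m.
a = ω²·d²x/dθ² = (9.55)²·(+0.031758) = +2.8966 m/s²;  |a| = 2.8966 m/s².

2.90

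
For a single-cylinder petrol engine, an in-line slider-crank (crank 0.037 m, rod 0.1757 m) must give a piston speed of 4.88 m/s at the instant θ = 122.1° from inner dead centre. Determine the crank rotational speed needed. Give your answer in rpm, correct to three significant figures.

For an in-line slider-crank, |v_piston| = rω|sinθ|·[1 + r cosθ/√(L² − r² sin²θ)].
With r = 0.037 m, L = 0.1757 m, θ = 122.1°: the bracketed kinematic factor |dx/dθ| = 0.027779 m.
ω = v/|dx/dθ| = 4.88/0.027779 = 175.67 rad/s.
N = 60ω/(2π) = 1677.6 rpm.

1680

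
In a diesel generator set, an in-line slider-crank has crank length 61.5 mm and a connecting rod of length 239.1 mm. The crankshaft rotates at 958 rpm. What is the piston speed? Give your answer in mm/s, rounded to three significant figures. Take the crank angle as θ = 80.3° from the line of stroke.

ω = 2π·958/60 = 100.3 rad/s
For an in-line slider-crank, x = r cosθ + √(L² − r² sin²θ), so v = −rω sinθ·[1 + r cosθ/√(L² − r² sin²θ)].
With r = 0.0615 m, L = 0.2391 m, θ = 80.3°: √(L² − r² sin²θ) = 0.23129 m.
v = −0.0615·100.3·0.98570·[1 + 0.0615·0.16849/0.23129] = -6.354 m/s.
|v| = 6.354 m/s = 6354 mm/s.

6350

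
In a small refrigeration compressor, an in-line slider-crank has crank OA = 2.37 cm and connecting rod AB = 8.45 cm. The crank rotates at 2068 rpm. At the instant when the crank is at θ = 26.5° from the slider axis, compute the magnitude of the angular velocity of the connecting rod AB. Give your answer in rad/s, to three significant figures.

ω = 216.6 rad/s (converted from 2068 rpm).
The rod makes angle φ with the slider axis where L sinφ = r sinθ; differentiating, L cosφ·φ̇ = r ω cosθ.
L cosφ = √(L² − r² sin²θ) = 0.083836 m.
|ω_rod| = r ω |cosθ| / √(L² − r² sin²θ) = 0.0237·216.6·0.89493/0.083836 = 54.789 rad/s.

54.8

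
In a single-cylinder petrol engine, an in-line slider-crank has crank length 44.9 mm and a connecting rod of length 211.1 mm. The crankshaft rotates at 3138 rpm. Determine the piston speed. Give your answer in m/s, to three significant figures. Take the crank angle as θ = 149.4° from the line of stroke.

6.13

ω = 2π·3138/60 = 328.6 rad/s
For an in-line slider-crank, x = r cosθ + √(L² − r² sin²θ), so v = −rω sinθ·[1 + r cosθ/√(L² − r² sin²θ)].
With r = 0.0449 m, L = 0.2111 m, θ = 149.4°: √(L² − r² sin²θ) = 0.20986 m.
v = −0.0449·328.6·0.50904·[1 + 0.0449·-0.86074/0.20986] = -6.1275 m/s.
|v| = 6.1275 m/s.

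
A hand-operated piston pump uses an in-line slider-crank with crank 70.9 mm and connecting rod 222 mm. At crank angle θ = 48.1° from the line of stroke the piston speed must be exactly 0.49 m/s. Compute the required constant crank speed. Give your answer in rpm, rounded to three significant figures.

For an in-line slider-crank, |v_piston| = rω|sinθ|·[1 + r cosθ/√(L² − r² sin²θ)].
With r = 0.0709 m, L = 0.222 m, θ = 48.1°: the bracketed kinematic factor |dx/dθ| = 0.064359 m.
ω = v/|dx/dθ| = 0.49/0.064359 = 7.6135 rad/s.
N = 60ω/(2π) = 72.704 rpm.

72.7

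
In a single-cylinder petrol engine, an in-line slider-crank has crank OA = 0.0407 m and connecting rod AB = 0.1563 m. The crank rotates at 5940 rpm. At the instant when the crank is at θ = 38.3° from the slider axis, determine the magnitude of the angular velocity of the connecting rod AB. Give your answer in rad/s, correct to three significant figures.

ω = 622 rad/s (converted from 5940 rpm).
The rod makes angle φ with the slider axis where L sinφ = r sinθ; differentiating, L cosφ·φ̇ = r ω cosθ.
L cosφ = √(L² − r² sin²θ) = 0.15425 m.
|ω_rod| = r ω |cosθ| / √(L² − r² sin²θ) = 0.0407·622·0.78478/0.15425 = 128.8 rad/s.

129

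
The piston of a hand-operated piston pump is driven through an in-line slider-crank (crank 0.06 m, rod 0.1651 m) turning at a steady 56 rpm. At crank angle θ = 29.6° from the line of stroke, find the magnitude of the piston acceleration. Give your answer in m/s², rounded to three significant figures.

2.20

ω = 2π·56/60 = 5.864 rad/s
x(θ) = r cosθ + √(L² − r² sin²θ); with ω constant, a = ω²·d²x/dθ².
d²x/dθ² = −r cosθ − r²(cos2θ)/√u − r⁴ sin²2θ/(4u^{3/2}),  u = L² − r² sin²θ = 0.0263797 m².
Substituting r = 0.06 m, L = 0.1651 m, θ = 29.6°: d²x/dθ² = -0.064077 m.
a = ω²·d²x/dθ² = (5.864)²·(-0.064077) = -2.2036 m/s²;  |a| = 2.2036 m/s².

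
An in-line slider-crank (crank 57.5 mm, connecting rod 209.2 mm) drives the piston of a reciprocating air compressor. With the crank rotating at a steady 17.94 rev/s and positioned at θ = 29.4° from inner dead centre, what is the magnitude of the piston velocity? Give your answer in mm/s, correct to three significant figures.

3950

ω = 2π·17.9 = 112.7 rad/s
For an in-line slider-crank, x = r cosθ + √(L² − r² sin²θ), so v = −rω sinθ·[1 + r cosθ/√(L² − r² sin²θ)].
With r = 0.0575 m, L = 0.2092 m, θ = 29.4°: √(L² − r² sin²θ) = 0.20729 m.
v = −0.0575·112.7·0.49090·[1 + 0.0575·0.87121/0.20729] = -3.9507 m/s.
|v| = 3.9507 m/s = 3950.7 mm/s.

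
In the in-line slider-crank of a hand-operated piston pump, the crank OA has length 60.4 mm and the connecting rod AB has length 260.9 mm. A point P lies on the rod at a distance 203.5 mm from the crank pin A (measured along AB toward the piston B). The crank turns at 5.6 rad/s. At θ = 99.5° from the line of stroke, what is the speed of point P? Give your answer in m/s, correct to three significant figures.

0.324

ω = 5.6 rad/s.  Crank-pin speed |V_A| = rω = 0.33824 m/s, perpendicular to OA.
Rod angle: sinφ = −(r/L) sinθ ⇒ φ = -13.199°; ω_rod = −rω cosθ/√(L²−r²sin²θ) = +0.21978 rad/s.
V_P = V_A + ω_rod × AP, with AP = 0.2035 m along the rod.
Components: V_Px = −rω sinθ − a·ω_rod·sinφ = -0.32339 m/s;  V_Py = rω cosθ + a·ω_rod·cosφ = -0.012282 m/s.
|V_P| = √(V_Px² + V_Py²) = 0.32362 m/s.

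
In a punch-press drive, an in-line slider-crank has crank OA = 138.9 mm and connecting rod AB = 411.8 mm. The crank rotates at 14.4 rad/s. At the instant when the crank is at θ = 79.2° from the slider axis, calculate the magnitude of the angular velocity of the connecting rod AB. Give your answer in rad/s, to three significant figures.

ω = 14.4 rad/s
The rod makes angle φ with the slider axis where L sinφ = r sinθ; differentiating, L cosφ·φ̇ = r ω cosθ.
L cosφ = √(L² − r² sin²θ) = 0.38854 m.
|ω_rod| = r ω |cosθ| / √(L² − r² sin²θ) = 0.1389·14.4·0.18738/0.38854 = 0.96462 rad/s.

0.965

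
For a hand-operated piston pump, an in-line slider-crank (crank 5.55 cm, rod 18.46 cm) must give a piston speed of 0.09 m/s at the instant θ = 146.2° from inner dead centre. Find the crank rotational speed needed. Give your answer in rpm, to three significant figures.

37.3

For an in-line slider-crank, |v_piston| = rω|sinθ|·[1 + r cosθ/√(L² − r² sin²θ)].
With r = 0.0555 m, L = 0.1846 m, θ = 146.2°: the bracketed kinematic factor |dx/dθ| = 0.023051 m.
ω = v/|dx/dθ| = 0.09/0.023051 = 3.9044 rad/s.
N = 60ω/(2π) = 37.285 rpm.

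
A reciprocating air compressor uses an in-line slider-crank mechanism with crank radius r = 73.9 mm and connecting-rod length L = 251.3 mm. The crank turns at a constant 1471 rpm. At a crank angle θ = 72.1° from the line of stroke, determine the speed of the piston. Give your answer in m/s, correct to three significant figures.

11.9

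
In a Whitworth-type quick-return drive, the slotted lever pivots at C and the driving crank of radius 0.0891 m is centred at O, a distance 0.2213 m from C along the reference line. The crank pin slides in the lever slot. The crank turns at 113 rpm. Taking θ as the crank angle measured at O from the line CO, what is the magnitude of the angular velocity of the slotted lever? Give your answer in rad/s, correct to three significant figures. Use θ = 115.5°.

ω = 11.83 rad/s (from 113 rpm).
Crank pin A relative to C: A = (d + r cosθ, r sinθ); lever angle φ = atan2(r sinθ, d + r cosθ).
Differentiating tanφ: φ̇ = rω(d cosθ + r)/(d² + r² + 2dr cosθ).
d² + r² + 2dr cosθ = |CA|² = 0.039935 m²;  d cosθ + r = -0.0061721 m.
|ω_lever| = |0.0891·11.83·-0.0061721| / 0.039935 = 0.16295 rad/s.

0.163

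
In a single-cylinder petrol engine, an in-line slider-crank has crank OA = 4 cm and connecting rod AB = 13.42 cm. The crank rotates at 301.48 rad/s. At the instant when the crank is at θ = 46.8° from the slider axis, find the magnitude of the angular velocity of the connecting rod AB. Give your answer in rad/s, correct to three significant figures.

ω = 301.5 rad/s
The rod makes angle φ with the slider axis where L sinφ = r sinθ; differentiating, L cosφ·φ̇ = r ω cosθ.
L cosφ = √(L² − r² sin²θ) = 0.13099 m.
|ω_rod| = r ω |cosθ| / √(L² − r² sin²θ) = 0.04·301.5·0.68455/0.13099 = 63.019 rad/s.

63.0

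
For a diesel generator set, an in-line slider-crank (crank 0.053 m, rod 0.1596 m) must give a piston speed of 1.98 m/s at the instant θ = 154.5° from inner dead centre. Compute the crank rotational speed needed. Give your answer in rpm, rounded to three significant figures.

1190

For an in-line slider-crank, |v_piston| = rω|sinθ|·[1 + r cosθ/√(L² − r² sin²θ)].
With r = 0.053 m, L = 0.1596 m, θ = 154.5°: the bracketed kinematic factor |dx/dθ| = 0.015907 m.
ω = v/|dx/dθ| = 1.98/0.015907 = 124.47 rad/s.
N = 60ω/(2π) = 1188.6 rpm.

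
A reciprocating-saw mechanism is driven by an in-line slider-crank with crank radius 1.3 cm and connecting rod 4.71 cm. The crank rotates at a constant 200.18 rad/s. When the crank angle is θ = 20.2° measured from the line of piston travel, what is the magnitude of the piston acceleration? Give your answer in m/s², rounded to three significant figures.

ω = 200.2 rad/s
x(θ) = r cosθ + √(L² − r² sin²θ); with ω constant, a = ω²·d²x/dθ².
d²x/dθ² = −r cosθ − r²(cos2θ)/√u − r⁴ sin²2θ/(4u^{3/2}),  u = L² − r² sin²θ = 0.00219826 m².
Substituting r = 0.013 m, L = 0.0471 m, θ = 20.2°: d²x/dθ² = -0.014974 m.
a = ω²·d²x/dθ² = (200.2)²·(-0.014974) = -600.06 m/s²;  |a| = 600.06 m/s².

600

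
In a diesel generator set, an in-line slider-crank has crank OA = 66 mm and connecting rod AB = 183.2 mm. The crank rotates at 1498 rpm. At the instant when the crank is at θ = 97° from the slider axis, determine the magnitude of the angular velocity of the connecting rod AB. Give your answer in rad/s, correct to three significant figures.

ω = 156.9 rad/s (converted from 1498 rpm).
The rod makes angle φ with the slider axis where L sinφ = r sinθ; differentiating, L cosφ·φ̇ = r ω cosθ.
L cosφ = √(L² − r² sin²θ) = 0.17109 m.
|ω_rod| = r ω |cosθ| / √(L² − r² sin²θ) = 0.066·156.9·0.12187/0.17109 = 7.375 rad/s.

7.37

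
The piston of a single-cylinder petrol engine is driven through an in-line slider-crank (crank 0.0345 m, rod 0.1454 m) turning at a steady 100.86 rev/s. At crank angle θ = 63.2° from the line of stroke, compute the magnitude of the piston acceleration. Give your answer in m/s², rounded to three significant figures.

ω = 2π·101 = 633.7 rad/s
x(θ) = r cosθ + √(L² − r² sin²θ); with ω constant, a = ω²·d²x/dθ².
d²x/dθ² = −r cosθ − r²(cos2θ)/√u − r⁴ sin²2θ/(4u^{3/2}),  u = L² − r² sin²θ = 0.0201929 m².
Substituting r = 0.0345 m, L = 0.1454 m, θ = 63.2°: d²x/dθ² = -0.010665 m.
a = ω²·d²x/dθ² = (633.7)²·(-0.010665) = -4283 m/s²;  |a| = 4283 m/s².

4280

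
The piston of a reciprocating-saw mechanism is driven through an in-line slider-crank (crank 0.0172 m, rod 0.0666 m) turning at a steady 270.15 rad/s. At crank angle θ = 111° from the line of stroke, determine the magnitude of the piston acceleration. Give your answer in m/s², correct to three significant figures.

ω = 270.1 rad/s
x(θ) = r cosθ + √(L² − r² sin²θ); with ω constant, a = ω²·d²x/dθ².
d²x/dθ² = −r cosθ − r²(cos2θ)/√u − r⁴ sin²2θ/(4u^{3/2}),  u = L² − r² sin²θ = 0.00417771 m².
Substituting r = 0.0172 m, L = 0.0666 m, θ = 111°: d²x/dθ² = +0.0095291 m.
a = ω²·d²x/dθ² = (270.1)²·(+0.0095291) = +695.44 m/s²;  |a| = 695.44 m/s².

695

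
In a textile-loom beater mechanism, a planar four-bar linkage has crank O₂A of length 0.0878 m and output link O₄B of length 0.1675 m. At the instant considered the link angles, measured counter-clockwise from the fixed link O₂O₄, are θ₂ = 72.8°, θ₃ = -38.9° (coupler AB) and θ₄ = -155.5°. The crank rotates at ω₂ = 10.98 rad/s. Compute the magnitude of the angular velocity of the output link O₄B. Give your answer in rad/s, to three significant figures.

ω₂ = 10.98 rad/s
Differentiating the loop-closure r₂e^{iθ₂}+r₃e^{iθ₃}=r₁+r₄e^{iθ₄} gives r₂ω₂e^{iθ₂}+r₃ω₃e^{iθ₃}=r₄ω₄e^{iθ₄}.
Eliminating the other unknown: ω₄ = r₂ω₂ sin(θ₂−θ₃) / [r₄ sin(θ₄−θ₃)].
Numerator sine = +0.92913; denominator sine = -0.89415.
Result = 0.0878·10.98·(+0.92913) / (0.1675·(-0.89415)) = -5.9806 rad/s; magnitude 5.9806 rad/s.

5.98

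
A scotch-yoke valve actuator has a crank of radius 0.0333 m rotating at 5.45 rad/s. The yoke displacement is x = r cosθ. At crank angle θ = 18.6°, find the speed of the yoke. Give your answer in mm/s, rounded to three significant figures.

57.9

ω = 5.45 rad/s
x = r cosθ ⇒ ẋ = −rω sinθ.
|v| = rω|sinθ| = 0.0333·5.45·|sin 18.6°| = 0.057886 m/s = 57.886 mm/s.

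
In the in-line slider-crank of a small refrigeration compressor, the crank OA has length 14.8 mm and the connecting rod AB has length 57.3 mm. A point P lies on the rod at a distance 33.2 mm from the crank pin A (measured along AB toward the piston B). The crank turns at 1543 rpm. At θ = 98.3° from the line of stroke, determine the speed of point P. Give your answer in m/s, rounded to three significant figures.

2.32

ω = 161.6 rad/s.  Crank-pin speed |V_A| = rω = 2.3914 m/s, perpendicular to OA.
Rod angle: sinφ = −(r/L) sinθ ⇒ φ = -14.808°; ω_rod = −rω cosθ/√(L²−r²sin²θ) = +6.2317 rad/s.
V_P = V_A + ω_rod × AP, with AP = 0.0332 m along the rod.
Components: V_Px = −rω sinθ − a·ω_rod·sinφ = -2.3135 m/s;  V_Py = rω cosθ + a·ω_rod·cosφ = -0.1452 m/s.
|V_P| = √(V_Px² + V_Py²) = 2.318 m/s.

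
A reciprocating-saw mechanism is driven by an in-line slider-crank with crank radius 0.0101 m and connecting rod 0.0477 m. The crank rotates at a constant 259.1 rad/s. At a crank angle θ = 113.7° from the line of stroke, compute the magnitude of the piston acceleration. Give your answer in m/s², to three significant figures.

371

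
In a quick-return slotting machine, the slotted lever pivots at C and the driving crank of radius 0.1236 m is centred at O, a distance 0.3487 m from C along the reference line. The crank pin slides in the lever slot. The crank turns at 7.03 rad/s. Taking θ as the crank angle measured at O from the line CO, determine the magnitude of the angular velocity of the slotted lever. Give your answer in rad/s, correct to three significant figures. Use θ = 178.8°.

ω = 7.03 rad/s
Crank pin A relative to C: A = (d + r cosθ, r sinθ); lever angle φ = atan2(r sinθ, d + r cosθ).
Differentiating tanφ: φ̇ = rω(d cosθ + r)/(d² + r² + 2dr cosθ).
d² + r² + 2dr cosθ = |CA|² = 0.0506889 m²;  d cosθ + r = -0.22502 m.
|ω_lever| = |0.1236·7.03·-0.22502| / 0.0506889 = 3.8573 rad/s.

3.86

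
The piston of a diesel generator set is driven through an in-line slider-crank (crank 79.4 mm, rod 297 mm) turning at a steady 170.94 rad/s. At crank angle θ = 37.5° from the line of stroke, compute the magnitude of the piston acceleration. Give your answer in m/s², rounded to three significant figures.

2010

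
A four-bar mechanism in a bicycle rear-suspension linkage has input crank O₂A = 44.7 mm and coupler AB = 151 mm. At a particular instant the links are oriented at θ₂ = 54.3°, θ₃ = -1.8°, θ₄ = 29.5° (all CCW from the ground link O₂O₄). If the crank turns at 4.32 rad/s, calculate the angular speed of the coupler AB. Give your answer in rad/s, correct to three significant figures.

1.03

ω₂ = 4.32 rad/s
Differentiating the loop-closure r₂e^{iθ₂}+r₃e^{iθ₃}=r₁+r₄e^{iθ₄} gives r₂ω₂e^{iθ₂}+r₃ω₃e^{iθ₃}=r₄ω₄e^{iθ₄}.
Eliminating the other unknown: ω₃ = r₂ω₂ sin(θ₄−θ₂) / [r₃ sin(θ₃−θ₄)].
Numerator sine = -0.41945; denominator sine = -0.51952.
Result = 0.0447·4.32·(-0.41945) / (0.151·(-0.51952)) = +1.0325 rad/s; magnitude 1.0325 rad/s.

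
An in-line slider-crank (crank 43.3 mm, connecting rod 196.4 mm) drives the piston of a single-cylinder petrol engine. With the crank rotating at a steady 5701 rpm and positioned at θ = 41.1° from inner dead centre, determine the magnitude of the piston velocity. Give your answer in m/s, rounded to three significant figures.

19.8

ω = 2π·5701/60 = 597 rad/s
For an in-line slider-crank, x = r cosθ + √(L² − r² sin²θ), so v = −rω sinθ·[1 + r cosθ/√(L² − r² sin²θ)].
With r = 0.0433 m, L = 0.1964 m, θ = 41.1°: √(L² − r² sin²θ) = 0.19433 m.
v = −0.0433·597·0.65738·[1 + 0.0433·0.75356/0.19433] = -19.847 m/s.
|v| = 19.847 m/s.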